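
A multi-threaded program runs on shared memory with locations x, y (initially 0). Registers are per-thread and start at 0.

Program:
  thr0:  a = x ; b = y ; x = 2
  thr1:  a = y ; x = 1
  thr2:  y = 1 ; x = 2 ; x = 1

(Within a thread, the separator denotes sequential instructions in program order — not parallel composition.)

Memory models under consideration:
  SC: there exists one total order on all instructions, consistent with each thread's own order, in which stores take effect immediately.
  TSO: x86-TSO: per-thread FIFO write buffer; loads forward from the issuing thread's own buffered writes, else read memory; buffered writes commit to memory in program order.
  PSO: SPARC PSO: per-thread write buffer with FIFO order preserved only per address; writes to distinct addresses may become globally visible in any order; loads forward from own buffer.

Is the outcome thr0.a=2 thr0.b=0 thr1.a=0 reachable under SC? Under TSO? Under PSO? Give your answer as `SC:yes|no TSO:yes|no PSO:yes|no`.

outcome vector order: (thr0.a,thr0.b,thr1.a)
SC: 9 outcomes — {000 001 010 011 100 110 111 210 211}
TSO: 9 outcomes — {000 001 010 011 100 110 111 210 211}
PSO: 12 outcomes — {000 001 010 011 100 101 110 111 200 201 210 211}
target 200 ∈ {PSO}

SC:no TSO:no PSO:yes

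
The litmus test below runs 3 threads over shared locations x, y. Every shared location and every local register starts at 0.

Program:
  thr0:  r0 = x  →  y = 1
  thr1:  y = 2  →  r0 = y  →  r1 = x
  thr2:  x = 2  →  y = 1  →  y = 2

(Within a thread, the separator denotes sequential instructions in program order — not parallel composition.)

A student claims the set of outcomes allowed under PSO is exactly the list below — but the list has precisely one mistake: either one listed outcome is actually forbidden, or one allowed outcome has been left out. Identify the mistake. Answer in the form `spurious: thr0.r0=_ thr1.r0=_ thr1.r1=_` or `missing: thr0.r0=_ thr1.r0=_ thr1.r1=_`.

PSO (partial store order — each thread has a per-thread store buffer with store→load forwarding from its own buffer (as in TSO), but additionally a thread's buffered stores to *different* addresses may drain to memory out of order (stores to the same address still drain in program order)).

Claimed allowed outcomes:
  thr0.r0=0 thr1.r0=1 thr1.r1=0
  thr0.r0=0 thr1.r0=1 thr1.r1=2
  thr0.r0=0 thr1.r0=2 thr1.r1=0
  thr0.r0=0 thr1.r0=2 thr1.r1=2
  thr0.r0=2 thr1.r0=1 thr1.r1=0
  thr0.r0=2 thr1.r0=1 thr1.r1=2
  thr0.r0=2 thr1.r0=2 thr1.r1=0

outcome vector order: (thr0.r0,thr1.r0,thr1.r1)
[PSO] allowed = {0/1/0; 0/1/2; 0/2/0; 0/2/2; 2/1/0; 2/1/2; 2/2/0; 2/2/2}
PSO∖claimed = {2/2/2}

missing: thr0.r0=2 thr1.r0=2 thr1.r1=2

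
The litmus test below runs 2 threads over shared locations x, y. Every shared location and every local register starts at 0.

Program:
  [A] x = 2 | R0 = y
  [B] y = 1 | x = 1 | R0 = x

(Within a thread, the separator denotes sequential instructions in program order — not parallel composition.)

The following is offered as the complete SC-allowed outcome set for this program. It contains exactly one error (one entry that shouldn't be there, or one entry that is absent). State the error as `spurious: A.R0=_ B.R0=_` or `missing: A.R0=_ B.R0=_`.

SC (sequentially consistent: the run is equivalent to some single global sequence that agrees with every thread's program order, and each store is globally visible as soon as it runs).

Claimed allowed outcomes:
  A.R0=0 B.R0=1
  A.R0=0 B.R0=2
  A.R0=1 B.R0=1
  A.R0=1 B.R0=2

outcome vector order: (A.R0,B.R0)
SC: 3 outcomes — {01, 11, 12}
claimed∖SC = {02}

spurious: A.R0=0 B.R0=2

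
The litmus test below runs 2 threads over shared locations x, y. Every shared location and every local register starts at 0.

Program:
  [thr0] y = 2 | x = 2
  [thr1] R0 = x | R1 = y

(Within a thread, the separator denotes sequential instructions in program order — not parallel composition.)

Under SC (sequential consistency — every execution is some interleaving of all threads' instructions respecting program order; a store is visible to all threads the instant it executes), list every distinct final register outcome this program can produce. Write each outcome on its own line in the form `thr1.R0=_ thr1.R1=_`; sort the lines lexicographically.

thr1.R0=0 thr1.R1=0
thr1.R0=0 thr1.R1=2
thr1.R0=2 thr1.R1=2

outcome vector order: (thr1.R0,thr1.R1)
|SC outcomes| = 3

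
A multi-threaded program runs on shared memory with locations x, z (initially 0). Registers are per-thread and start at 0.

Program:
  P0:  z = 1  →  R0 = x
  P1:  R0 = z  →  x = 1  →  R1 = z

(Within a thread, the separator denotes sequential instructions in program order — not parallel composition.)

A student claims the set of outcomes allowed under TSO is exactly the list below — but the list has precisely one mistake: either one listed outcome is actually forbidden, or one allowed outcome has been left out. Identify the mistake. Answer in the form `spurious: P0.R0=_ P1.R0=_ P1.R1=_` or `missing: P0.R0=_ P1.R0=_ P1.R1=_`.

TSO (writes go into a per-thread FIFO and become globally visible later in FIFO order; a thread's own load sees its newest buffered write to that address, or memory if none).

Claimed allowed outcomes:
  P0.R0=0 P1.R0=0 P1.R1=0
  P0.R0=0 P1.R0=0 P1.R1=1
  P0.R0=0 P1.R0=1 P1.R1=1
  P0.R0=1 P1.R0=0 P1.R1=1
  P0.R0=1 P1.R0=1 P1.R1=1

missing: P0.R0=1 P1.R0=0 P1.R1=0

outcome vector order: (P0.R0,P1.R0,P1.R1)
TSO (6): <0 0 0> <0 0 1> <0 1 1> <1 0 0> <1 0 1> <1 1 1>
TSO∖claimed = {<1 0 0>}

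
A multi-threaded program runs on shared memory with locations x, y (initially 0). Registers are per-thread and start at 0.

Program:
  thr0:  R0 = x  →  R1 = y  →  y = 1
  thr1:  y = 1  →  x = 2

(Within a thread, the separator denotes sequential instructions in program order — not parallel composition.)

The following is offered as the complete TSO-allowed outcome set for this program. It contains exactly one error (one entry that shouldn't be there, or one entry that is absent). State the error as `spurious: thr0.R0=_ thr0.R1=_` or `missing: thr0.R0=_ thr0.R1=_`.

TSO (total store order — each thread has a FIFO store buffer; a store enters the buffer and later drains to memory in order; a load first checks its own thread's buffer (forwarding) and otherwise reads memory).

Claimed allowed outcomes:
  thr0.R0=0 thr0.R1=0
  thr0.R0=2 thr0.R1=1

missing: thr0.R0=0 thr0.R1=1

outcome vector order: (thr0.R0,thr0.R1)
[TSO] allowed = {0/0, 0/1, 2/1}
TSO∖claimed = {0/1}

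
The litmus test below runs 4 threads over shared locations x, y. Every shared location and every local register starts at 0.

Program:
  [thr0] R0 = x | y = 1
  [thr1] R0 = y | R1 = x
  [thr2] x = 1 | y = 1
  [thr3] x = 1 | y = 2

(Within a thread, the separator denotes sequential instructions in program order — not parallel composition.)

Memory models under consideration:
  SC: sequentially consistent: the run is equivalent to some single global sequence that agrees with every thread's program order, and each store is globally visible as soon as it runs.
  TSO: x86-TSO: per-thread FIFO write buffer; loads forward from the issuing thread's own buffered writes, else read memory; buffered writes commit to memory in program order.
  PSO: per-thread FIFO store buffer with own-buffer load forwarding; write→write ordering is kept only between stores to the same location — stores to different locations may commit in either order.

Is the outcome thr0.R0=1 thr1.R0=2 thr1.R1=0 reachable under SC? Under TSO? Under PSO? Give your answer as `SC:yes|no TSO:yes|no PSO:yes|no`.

outcome vector order: (thr0.R0,thr1.R0,thr1.R1)
[SC] allowed = {(0,0,0), (0,0,1), (0,1,0), (0,1,1), (0,2,1), (1,0,0), (1,0,1), (1,1,1), (1,2,1)}
[TSO] allowed = {(0,0,0), (0,0,1), (0,1,0), (0,1,1), (0,2,1), (1,0,0), (1,0,1), (1,1,1), (1,2,1)}
[PSO] allowed = {(0,0,0), (0,0,1), (0,1,0), (0,1,1), (0,2,0), (0,2,1), (1,0,0), (1,0,1), (1,1,0), (1,1,1), (1,2,0), (1,2,1)}
target (1,2,0) ∈ {PSO}

SC:no TSO:no PSO:yes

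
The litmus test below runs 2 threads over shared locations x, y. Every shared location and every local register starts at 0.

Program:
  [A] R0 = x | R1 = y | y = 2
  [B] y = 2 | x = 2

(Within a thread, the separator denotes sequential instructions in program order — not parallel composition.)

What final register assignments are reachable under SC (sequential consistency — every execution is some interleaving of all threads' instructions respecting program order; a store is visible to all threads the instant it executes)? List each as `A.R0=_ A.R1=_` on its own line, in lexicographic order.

outcome vector order: (A.R0,A.R1)
|SC outcomes| = 3

A.R0=0 A.R1=0
A.R0=0 A.R1=2
A.R0=2 A.R1=2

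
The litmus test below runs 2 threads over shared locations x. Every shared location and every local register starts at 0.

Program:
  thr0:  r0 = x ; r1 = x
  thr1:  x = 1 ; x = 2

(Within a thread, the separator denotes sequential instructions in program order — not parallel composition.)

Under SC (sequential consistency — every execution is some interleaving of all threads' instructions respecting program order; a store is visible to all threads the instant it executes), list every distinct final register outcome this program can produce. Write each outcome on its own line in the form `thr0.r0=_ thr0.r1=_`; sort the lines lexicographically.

thr0.r0=0 thr0.r1=0
thr0.r0=0 thr0.r1=1
thr0.r0=0 thr0.r1=2
thr0.r0=1 thr0.r1=1
thr0.r0=1 thr0.r1=2
thr0.r0=2 thr0.r1=2

outcome vector order: (thr0.r0,thr0.r1)
|SC outcomes| = 6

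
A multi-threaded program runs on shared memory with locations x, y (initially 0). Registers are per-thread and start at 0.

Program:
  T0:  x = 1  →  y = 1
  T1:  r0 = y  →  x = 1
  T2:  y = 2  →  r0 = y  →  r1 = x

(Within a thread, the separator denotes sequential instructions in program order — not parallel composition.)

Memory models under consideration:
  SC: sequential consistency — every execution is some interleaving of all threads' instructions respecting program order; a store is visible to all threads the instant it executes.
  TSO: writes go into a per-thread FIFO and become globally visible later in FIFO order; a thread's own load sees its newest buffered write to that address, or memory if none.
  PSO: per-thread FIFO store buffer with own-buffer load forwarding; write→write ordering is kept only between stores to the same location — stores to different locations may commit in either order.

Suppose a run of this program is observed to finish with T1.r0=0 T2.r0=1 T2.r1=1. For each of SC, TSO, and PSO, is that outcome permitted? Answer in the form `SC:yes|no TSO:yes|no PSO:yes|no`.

SC:yes TSO:yes PSO:yes

outcome vector order: (T1.r0,T2.r0,T2.r1)
SC (9): 0/1/1 0/2/0 0/2/1 1/1/1 1/2/0 1/2/1 2/1/1 2/2/0 2/2/1
TSO (9): 0/1/1 0/2/0 0/2/1 1/1/1 1/2/0 1/2/1 2/1/1 2/2/0 2/2/1
PSO (12): 0/1/0 0/1/1 0/2/0 0/2/1 1/1/0 1/1/1 1/2/0 1/2/1 2/1/0 2/1/1 2/2/0 2/2/1
target 0/1/1 ∈ {SC,TSO,PSO}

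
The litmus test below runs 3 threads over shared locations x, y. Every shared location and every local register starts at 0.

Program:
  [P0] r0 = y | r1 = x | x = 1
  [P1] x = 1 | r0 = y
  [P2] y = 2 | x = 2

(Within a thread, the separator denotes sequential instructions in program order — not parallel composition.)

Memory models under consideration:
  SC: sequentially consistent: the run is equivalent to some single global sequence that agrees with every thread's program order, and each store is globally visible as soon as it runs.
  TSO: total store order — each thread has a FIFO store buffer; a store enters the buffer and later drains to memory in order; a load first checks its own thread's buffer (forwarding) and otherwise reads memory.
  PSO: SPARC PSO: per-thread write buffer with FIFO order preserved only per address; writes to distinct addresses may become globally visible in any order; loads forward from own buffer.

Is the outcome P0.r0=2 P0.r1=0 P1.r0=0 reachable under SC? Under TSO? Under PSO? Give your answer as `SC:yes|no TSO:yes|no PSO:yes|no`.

SC:no TSO:yes PSO:yes

outcome vector order: (P0.r0,P0.r1,P1.r0)
SC (11): 0/0/0, 0/0/2, 0/1/0, 0/1/2, 0/2/0, 0/2/2, 2/0/2, 2/1/0, 2/1/2, 2/2/0, 2/2/2
TSO (12): 0/0/0, 0/0/2, 0/1/0, 0/1/2, 0/2/0, 0/2/2, 2/0/0, 2/0/2, 2/1/0, 2/1/2, 2/2/0, 2/2/2
PSO (12): 0/0/0, 0/0/2, 0/1/0, 0/1/2, 0/2/0, 0/2/2, 2/0/0, 2/0/2, 2/1/0, 2/1/2, 2/2/0, 2/2/2
target 2/0/0 ∈ {TSO,PSO}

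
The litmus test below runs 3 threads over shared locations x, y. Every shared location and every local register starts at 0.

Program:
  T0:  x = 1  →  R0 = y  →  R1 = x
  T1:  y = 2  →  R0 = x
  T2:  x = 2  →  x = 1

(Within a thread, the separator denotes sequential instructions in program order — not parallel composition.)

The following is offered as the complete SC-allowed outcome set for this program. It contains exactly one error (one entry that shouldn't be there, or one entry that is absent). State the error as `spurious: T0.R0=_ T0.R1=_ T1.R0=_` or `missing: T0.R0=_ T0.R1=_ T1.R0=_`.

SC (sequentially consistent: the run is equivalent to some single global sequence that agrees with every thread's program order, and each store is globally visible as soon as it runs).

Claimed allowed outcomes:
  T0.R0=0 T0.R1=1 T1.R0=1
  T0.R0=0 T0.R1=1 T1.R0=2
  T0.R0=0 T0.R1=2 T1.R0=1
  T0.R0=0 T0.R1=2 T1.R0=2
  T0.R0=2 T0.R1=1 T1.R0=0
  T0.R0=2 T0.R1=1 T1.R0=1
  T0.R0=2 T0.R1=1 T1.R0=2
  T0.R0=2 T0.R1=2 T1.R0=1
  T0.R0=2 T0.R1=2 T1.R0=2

missing: T0.R0=2 T0.R1=2 T1.R0=0

outcome vector order: (T0.R0,T0.R1,T1.R0)
SC (10): 011, 012, 021, 022, 210, 211, 212, 220, 221, 222
SC∖claimed = {220}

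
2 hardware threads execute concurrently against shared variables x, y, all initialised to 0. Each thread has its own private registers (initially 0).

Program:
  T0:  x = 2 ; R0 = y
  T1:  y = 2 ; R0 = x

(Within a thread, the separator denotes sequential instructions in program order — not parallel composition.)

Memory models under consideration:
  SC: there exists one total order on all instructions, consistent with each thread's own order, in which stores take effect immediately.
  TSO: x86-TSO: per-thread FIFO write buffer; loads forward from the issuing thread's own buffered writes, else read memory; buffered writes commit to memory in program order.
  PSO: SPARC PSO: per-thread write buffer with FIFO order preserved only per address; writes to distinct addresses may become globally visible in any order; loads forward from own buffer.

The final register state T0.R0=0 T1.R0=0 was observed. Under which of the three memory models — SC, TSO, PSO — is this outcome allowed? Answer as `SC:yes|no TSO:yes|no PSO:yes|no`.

SC:no TSO:yes PSO:yes

outcome vector order: (T0.R0,T1.R0)
under SC → <0 2>, <2 0>, <2 2>
under TSO → <0 0>, <0 2>, <2 0>, <2 2>
under PSO → <0 0>, <0 2>, <2 0>, <2 2>
target <0 0> ∈ {TSO,PSO}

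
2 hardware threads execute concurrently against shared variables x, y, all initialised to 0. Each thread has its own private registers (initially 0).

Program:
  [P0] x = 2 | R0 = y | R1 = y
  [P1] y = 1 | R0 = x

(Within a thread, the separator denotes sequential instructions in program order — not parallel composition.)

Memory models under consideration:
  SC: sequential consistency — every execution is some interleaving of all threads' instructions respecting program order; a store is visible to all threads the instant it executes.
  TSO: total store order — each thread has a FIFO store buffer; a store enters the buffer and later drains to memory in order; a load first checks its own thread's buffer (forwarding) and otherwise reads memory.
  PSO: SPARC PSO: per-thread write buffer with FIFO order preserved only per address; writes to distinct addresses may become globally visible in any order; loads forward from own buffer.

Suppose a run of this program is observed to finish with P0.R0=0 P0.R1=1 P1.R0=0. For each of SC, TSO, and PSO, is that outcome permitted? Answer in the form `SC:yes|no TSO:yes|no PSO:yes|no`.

SC:no TSO:yes PSO:yes

outcome vector order: (P0.R0,P0.R1,P1.R0)
[SC] allowed = {0/0/2 0/1/2 1/1/0 1/1/2}
[TSO] allowed = {0/0/0 0/0/2 0/1/0 0/1/2 1/1/0 1/1/2}
[PSO] allowed = {0/0/0 0/0/2 0/1/0 0/1/2 1/1/0 1/1/2}
target 0/1/0 ∈ {TSO,PSO}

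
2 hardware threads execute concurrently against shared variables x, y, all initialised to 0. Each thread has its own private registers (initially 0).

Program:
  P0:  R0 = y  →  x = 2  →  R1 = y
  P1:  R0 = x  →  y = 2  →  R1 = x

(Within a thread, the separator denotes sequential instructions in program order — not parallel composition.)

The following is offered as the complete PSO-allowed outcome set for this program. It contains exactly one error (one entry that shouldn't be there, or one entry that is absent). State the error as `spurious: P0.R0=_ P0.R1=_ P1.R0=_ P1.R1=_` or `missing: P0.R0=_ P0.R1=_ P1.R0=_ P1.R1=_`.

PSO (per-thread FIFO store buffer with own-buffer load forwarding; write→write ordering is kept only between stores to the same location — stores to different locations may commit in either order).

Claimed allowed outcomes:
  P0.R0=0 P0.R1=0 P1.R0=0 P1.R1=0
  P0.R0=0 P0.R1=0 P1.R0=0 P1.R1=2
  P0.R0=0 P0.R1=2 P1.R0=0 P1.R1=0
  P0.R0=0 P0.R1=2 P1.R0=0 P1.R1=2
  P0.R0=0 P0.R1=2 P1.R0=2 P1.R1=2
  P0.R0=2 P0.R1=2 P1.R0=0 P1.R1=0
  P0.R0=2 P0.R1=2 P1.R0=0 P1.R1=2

outcome vector order: (P0.R0,P0.R1,P1.R0,P1.R1)
under PSO → (0,0,0,0), (0,0,0,2), (0,0,2,2), (0,2,0,0), (0,2,0,2), (0,2,2,2), (2,2,0,0), (2,2,0,2)
PSO∖claimed = {(0,0,2,2)}

missing: P0.R0=0 P0.R1=0 P1.R0=2 P1.R1=2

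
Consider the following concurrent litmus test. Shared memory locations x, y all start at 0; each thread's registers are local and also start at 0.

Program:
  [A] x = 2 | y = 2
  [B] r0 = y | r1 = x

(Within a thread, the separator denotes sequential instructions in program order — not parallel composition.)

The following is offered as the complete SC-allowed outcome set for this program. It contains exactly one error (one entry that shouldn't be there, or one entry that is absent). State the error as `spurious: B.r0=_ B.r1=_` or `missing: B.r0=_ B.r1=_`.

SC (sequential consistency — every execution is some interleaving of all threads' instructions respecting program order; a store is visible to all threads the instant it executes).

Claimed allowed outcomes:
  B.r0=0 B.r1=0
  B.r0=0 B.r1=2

missing: B.r0=2 B.r1=2

outcome vector order: (B.r0,B.r1)
under SC → 00 02 22
SC∖claimed = {22}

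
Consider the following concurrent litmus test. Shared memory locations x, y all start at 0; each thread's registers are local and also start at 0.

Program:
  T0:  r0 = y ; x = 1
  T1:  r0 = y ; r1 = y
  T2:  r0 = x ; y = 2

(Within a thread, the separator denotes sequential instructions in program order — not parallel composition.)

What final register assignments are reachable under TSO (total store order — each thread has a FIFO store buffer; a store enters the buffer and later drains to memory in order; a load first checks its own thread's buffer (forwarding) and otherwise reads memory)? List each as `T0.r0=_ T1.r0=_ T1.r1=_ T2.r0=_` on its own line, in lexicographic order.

T0.r0=0 T1.r0=0 T1.r1=0 T2.r0=0
T0.r0=0 T1.r0=0 T1.r1=0 T2.r0=1
T0.r0=0 T1.r0=0 T1.r1=2 T2.r0=0
T0.r0=0 T1.r0=0 T1.r1=2 T2.r0=1
T0.r0=0 T1.r0=2 T1.r1=2 T2.r0=0
T0.r0=0 T1.r0=2 T1.r1=2 T2.r0=1
T0.r0=2 T1.r0=0 T1.r1=0 T2.r0=0
T0.r0=2 T1.r0=0 T1.r1=2 T2.r0=0
T0.r0=2 T1.r0=2 T1.r1=2 T2.r0=0

outcome vector order: (T0.r0,T1.r0,T1.r1,T2.r0)
|TSO outcomes| = 9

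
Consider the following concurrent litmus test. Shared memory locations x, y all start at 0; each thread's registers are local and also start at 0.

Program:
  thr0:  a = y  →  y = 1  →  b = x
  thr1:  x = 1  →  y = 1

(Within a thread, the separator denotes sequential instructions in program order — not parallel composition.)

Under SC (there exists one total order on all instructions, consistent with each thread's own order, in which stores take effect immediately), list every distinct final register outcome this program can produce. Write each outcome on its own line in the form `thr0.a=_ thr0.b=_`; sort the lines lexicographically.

thr0.a=0 thr0.b=0
thr0.a=0 thr0.b=1
thr0.a=1 thr0.b=1

outcome vector order: (thr0.a,thr0.b)
|SC outcomes| = 3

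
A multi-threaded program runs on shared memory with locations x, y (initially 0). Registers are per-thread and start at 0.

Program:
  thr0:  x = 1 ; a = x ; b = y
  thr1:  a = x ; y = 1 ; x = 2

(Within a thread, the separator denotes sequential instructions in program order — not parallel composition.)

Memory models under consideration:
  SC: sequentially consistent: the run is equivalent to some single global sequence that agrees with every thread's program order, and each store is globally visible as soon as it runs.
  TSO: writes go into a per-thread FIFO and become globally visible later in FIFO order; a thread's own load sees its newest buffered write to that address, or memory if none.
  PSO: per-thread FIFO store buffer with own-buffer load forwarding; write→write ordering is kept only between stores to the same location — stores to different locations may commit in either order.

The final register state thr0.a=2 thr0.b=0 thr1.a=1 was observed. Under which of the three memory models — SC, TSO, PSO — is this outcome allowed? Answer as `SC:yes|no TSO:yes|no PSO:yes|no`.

outcome vector order: (thr0.a,thr0.b,thr1.a)
under SC → 100; 101; 110; 111; 210; 211
under TSO → 100; 101; 110; 111; 210; 211
under PSO → 100; 101; 110; 111; 200; 201; 210; 211
target 201 ∈ {PSO}

SC:no TSO:no PSO:yes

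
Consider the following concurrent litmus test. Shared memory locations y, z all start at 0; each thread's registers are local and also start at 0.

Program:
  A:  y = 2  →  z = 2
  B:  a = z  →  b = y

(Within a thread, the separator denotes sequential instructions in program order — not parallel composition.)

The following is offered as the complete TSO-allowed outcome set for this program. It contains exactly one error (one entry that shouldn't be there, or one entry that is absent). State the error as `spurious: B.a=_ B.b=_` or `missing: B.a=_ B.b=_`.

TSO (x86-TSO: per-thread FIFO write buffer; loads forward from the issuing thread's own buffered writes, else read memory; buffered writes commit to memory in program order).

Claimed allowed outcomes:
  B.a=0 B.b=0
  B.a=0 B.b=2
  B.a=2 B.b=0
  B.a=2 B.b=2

spurious: B.a=2 B.b=0

outcome vector order: (B.a,B.b)
TSO: 3 outcomes — {00 02 22}
claimed∖TSO = {20}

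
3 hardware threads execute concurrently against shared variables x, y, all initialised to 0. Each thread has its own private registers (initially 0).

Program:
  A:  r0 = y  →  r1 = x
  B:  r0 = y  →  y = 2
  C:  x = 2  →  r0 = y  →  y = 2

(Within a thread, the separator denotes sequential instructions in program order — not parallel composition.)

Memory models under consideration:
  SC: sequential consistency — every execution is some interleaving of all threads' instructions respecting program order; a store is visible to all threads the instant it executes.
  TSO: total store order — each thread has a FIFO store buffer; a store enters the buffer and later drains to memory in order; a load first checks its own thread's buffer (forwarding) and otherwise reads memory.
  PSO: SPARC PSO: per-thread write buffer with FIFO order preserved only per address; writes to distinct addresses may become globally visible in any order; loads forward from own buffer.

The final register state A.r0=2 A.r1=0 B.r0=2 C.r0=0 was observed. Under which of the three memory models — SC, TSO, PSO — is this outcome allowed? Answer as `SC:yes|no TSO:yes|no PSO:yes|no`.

SC:no TSO:no PSO:yes

outcome vector order: (A.r0,A.r1,B.r0,C.r0)
under SC → (0,0,0,0) (0,0,0,2) (0,0,2,0) (0,2,0,0) (0,2,0,2) (0,2,2,0) (2,0,0,2) (2,2,0,0) (2,2,0,2) (2,2,2,0)
under TSO → (0,0,0,0) (0,0,0,2) (0,0,2,0) (0,2,0,0) (0,2,0,2) (0,2,2,0) (2,0,0,0) (2,0,0,2) (2,2,0,0) (2,2,0,2) (2,2,2,0)
under PSO → (0,0,0,0) (0,0,0,2) (0,0,2,0) (0,2,0,0) (0,2,0,2) (0,2,2,0) (2,0,0,0) (2,0,0,2) (2,0,2,0) (2,2,0,0) (2,2,0,2) (2,2,2,0)
target (2,0,2,0) ∈ {PSO}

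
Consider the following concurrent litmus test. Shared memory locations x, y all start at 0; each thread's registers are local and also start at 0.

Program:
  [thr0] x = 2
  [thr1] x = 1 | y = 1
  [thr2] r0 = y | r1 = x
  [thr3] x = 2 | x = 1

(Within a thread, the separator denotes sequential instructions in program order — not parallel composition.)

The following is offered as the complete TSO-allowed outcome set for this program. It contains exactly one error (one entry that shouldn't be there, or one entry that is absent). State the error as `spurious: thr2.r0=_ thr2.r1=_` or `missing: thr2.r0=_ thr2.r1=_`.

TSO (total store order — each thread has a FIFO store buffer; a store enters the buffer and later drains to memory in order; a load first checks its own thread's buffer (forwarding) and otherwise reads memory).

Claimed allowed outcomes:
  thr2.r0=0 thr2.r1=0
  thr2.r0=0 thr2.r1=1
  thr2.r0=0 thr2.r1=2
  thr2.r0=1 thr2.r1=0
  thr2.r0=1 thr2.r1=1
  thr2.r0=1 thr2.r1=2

outcome vector order: (thr2.r0,thr2.r1)
TSO (5): 0/0, 0/1, 0/2, 1/1, 1/2
claimed∖TSO = {1/0}

spurious: thr2.r0=1 thr2.r1=0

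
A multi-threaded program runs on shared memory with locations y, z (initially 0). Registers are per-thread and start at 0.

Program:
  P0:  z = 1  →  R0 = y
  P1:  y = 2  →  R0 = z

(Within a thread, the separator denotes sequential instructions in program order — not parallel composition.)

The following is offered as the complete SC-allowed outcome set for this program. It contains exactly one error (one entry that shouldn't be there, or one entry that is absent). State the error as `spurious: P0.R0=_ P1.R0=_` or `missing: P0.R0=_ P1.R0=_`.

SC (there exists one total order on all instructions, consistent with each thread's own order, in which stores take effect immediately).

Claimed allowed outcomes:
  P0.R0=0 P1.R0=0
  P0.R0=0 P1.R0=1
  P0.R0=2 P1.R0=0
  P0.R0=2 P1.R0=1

outcome vector order: (P0.R0,P1.R0)
SC (3): (0,1), (2,0), (2,1)
claimed∖SC = {(0,0)}

spurious: P0.R0=0 P1.R0=0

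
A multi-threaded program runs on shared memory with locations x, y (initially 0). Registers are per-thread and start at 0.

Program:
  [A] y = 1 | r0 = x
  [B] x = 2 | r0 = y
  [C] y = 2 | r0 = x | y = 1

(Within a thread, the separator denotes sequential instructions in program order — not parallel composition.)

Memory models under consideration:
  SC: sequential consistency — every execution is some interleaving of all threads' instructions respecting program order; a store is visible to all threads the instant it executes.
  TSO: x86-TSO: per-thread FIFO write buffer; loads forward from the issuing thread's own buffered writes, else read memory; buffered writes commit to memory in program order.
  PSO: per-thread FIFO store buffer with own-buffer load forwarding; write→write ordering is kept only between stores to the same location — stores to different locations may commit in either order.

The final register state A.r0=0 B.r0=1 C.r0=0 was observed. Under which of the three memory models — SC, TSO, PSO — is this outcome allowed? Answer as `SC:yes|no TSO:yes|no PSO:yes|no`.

SC:yes TSO:yes PSO:yes

outcome vector order: (A.r0,B.r0,C.r0)
SC (9): (0,1,0), (0,1,2), (0,2,0), (0,2,2), (2,0,2), (2,1,0), (2,1,2), (2,2,0), (2,2,2)
TSO (12): (0,0,0), (0,0,2), (0,1,0), (0,1,2), (0,2,0), (0,2,2), (2,0,0), (2,0,2), (2,1,0), (2,1,2), (2,2,0), (2,2,2)
PSO (12): (0,0,0), (0,0,2), (0,1,0), (0,1,2), (0,2,0), (0,2,2), (2,0,0), (2,0,2), (2,1,0), (2,1,2), (2,2,0), (2,2,2)
target (0,1,0) ∈ {SC,TSO,PSO}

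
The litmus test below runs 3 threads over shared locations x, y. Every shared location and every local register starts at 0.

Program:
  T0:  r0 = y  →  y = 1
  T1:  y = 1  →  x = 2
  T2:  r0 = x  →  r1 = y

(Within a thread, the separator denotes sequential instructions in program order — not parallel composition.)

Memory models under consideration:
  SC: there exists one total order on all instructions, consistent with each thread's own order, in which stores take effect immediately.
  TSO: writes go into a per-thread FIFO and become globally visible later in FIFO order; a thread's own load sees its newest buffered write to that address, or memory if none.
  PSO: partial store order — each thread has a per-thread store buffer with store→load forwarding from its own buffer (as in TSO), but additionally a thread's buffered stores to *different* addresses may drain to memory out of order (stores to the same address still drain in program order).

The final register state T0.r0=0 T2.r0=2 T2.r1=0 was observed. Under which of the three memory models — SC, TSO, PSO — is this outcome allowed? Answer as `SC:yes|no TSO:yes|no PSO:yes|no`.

SC:no TSO:no PSO:yes

outcome vector order: (T0.r0,T2.r0,T2.r1)
under SC → <0 0 0> <0 0 1> <0 2 1> <1 0 0> <1 0 1> <1 2 1>
under TSO → <0 0 0> <0 0 1> <0 2 1> <1 0 0> <1 0 1> <1 2 1>
under PSO → <0 0 0> <0 0 1> <0 2 0> <0 2 1> <1 0 0> <1 0 1> <1 2 0> <1 2 1>
target <0 2 0> ∈ {PSO}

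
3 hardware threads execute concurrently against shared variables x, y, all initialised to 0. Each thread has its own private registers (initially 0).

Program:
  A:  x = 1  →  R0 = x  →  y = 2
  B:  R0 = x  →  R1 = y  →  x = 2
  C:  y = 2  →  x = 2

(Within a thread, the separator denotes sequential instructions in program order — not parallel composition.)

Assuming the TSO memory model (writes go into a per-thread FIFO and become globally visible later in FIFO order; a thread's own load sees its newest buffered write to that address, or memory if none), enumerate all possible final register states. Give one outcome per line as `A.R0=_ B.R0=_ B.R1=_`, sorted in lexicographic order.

outcome vector order: (A.R0,B.R0,B.R1)
|TSO outcomes| = 10

A.R0=1 B.R0=0 B.R1=0
A.R0=1 B.R0=0 B.R1=2
A.R0=1 B.R0=1 B.R1=0
A.R0=1 B.R0=1 B.R1=2
A.R0=1 B.R0=2 B.R1=2
A.R0=2 B.R0=0 B.R1=0
A.R0=2 B.R0=0 B.R1=2
A.R0=2 B.R0=1 B.R1=0
A.R0=2 B.R0=1 B.R1=2
A.R0=2 B.R0=2 B.R1=2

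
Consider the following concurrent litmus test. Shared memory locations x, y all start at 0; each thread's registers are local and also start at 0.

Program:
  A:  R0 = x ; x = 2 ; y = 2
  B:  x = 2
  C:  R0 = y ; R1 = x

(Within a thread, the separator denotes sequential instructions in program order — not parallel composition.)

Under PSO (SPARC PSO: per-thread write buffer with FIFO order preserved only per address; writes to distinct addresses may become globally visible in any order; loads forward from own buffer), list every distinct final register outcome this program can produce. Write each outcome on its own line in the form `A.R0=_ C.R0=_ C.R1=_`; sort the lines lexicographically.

outcome vector order: (A.R0,C.R0,C.R1)
|PSO outcomes| = 7

A.R0=0 C.R0=0 C.R1=0
A.R0=0 C.R0=0 C.R1=2
A.R0=0 C.R0=2 C.R1=0
A.R0=0 C.R0=2 C.R1=2
A.R0=2 C.R0=0 C.R1=0
A.R0=2 C.R0=0 C.R1=2
A.R0=2 C.R0=2 C.R1=2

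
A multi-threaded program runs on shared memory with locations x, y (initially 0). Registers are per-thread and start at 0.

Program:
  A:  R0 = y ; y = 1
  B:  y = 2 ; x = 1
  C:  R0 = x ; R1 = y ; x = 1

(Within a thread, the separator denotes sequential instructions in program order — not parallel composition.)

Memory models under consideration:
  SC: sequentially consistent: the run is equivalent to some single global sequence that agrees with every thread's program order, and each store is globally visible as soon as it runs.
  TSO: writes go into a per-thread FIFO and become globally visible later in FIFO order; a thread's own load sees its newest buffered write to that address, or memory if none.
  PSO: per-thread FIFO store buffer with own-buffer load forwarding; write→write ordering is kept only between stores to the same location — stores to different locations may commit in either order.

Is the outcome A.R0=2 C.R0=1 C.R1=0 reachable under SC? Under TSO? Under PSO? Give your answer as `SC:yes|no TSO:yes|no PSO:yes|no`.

outcome vector order: (A.R0,C.R0,C.R1)
SC (10): <0 0 0>, <0 0 1>, <0 0 2>, <0 1 1>, <0 1 2>, <2 0 0>, <2 0 1>, <2 0 2>, <2 1 1>, <2 1 2>
TSO (10): <0 0 0>, <0 0 1>, <0 0 2>, <0 1 1>, <0 1 2>, <2 0 0>, <2 0 1>, <2 0 2>, <2 1 1>, <2 1 2>
PSO (12): <0 0 0>, <0 0 1>, <0 0 2>, <0 1 0>, <0 1 1>, <0 1 2>, <2 0 0>, <2 0 1>, <2 0 2>, <2 1 0>, <2 1 1>, <2 1 2>
target <2 1 0> ∈ {PSO}

SC:no TSO:no PSO:yes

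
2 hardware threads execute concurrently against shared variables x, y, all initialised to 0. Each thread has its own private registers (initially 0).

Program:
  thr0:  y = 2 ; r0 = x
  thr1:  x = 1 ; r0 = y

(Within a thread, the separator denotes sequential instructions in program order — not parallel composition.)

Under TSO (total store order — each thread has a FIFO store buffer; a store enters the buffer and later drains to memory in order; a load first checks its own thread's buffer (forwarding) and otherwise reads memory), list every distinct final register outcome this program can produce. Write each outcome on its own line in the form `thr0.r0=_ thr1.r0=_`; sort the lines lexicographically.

thr0.r0=0 thr1.r0=0
thr0.r0=0 thr1.r0=2
thr0.r0=1 thr1.r0=0
thr0.r0=1 thr1.r0=2

outcome vector order: (thr0.r0,thr1.r0)
|TSO outcomes| = 4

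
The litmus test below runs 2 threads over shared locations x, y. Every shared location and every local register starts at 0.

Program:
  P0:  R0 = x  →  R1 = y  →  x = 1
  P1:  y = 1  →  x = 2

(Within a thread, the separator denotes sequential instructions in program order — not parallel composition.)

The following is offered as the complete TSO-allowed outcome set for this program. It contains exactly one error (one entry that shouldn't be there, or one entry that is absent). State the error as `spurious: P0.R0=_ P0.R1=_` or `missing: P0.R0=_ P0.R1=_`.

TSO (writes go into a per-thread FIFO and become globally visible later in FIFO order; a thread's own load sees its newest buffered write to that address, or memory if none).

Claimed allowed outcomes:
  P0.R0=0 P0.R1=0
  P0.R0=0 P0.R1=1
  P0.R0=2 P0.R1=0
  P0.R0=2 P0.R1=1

spurious: P0.R0=2 P0.R1=0

outcome vector order: (P0.R0,P0.R1)
under TSO → <0 0>, <0 1>, <2 1>
claimed∖TSO = {<2 0>}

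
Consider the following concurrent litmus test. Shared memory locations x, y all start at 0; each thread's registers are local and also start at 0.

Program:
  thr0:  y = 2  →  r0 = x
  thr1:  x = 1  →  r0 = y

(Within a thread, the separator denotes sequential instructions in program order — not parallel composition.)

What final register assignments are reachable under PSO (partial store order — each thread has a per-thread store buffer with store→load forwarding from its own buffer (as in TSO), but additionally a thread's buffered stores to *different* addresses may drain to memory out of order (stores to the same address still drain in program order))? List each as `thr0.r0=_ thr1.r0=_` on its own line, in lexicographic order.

outcome vector order: (thr0.r0,thr1.r0)
|PSO outcomes| = 4

thr0.r0=0 thr1.r0=0
thr0.r0=0 thr1.r0=2
thr0.r0=1 thr1.r0=0
thr0.r0=1 thr1.r0=2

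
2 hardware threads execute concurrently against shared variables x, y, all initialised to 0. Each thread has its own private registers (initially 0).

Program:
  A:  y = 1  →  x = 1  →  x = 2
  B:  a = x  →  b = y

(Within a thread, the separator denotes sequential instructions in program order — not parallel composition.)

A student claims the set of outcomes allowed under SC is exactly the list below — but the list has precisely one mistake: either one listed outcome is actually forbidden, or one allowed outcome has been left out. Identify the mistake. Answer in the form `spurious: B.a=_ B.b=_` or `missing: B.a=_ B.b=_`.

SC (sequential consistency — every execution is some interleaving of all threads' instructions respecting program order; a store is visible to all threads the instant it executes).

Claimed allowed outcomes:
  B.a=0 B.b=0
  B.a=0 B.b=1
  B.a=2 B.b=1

missing: B.a=1 B.b=1

outcome vector order: (B.a,B.b)
[SC] allowed = {00; 01; 11; 21}
SC∖claimed = {11}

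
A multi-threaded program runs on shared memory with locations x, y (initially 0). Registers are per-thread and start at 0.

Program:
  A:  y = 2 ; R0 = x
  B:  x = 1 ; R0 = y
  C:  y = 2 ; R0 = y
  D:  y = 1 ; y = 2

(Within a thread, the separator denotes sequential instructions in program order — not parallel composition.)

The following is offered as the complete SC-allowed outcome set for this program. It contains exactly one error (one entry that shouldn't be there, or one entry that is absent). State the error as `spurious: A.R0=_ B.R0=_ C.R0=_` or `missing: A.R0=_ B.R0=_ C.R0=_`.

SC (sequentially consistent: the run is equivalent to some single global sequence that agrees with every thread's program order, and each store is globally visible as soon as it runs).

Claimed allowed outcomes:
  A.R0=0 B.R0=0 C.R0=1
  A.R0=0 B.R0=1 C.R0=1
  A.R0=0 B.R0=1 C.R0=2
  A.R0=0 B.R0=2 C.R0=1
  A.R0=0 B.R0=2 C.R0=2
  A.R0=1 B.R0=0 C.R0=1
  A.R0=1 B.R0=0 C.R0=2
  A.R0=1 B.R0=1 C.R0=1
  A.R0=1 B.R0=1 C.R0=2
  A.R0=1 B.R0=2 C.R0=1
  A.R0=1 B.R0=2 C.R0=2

outcome vector order: (A.R0,B.R0,C.R0)
SC: 10 outcomes — {0/1/1; 0/1/2; 0/2/1; 0/2/2; 1/0/1; 1/0/2; 1/1/1; 1/1/2; 1/2/1; 1/2/2}
claimed∖SC = {0/0/1}

spurious: A.R0=0 B.R0=0 C.R0=1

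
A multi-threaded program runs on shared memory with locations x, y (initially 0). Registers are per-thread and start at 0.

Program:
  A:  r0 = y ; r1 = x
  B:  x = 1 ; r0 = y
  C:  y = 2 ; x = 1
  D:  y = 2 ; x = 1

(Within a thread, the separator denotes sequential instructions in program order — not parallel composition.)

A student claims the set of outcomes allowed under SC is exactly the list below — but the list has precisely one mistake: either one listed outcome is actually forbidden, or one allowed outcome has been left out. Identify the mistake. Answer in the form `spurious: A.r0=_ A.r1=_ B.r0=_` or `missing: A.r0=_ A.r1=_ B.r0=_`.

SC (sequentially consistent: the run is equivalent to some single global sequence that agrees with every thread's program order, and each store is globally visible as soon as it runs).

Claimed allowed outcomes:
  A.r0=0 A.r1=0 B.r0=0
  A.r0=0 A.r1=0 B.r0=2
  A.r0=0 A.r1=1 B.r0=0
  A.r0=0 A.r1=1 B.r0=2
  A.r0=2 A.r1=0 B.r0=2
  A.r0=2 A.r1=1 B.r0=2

outcome vector order: (A.r0,A.r1,B.r0)
SC (7): 0/0/0; 0/0/2; 0/1/0; 0/1/2; 2/0/2; 2/1/0; 2/1/2
SC∖claimed = {2/1/0}

missing: A.r0=2 A.r1=1 B.r0=0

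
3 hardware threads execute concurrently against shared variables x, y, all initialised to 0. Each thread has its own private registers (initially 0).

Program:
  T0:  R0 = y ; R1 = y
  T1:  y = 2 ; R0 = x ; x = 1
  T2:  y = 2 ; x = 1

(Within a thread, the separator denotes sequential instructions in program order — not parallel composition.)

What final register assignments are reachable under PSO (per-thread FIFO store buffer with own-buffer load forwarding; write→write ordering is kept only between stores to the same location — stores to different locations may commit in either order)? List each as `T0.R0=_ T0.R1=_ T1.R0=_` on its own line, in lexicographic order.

T0.R0=0 T0.R1=0 T1.R0=0
T0.R0=0 T0.R1=0 T1.R0=1
T0.R0=0 T0.R1=2 T1.R0=0
T0.R0=0 T0.R1=2 T1.R0=1
T0.R0=2 T0.R1=2 T1.R0=0
T0.R0=2 T0.R1=2 T1.R0=1

outcome vector order: (T0.R0,T0.R1,T1.R0)
|PSO outcomes| = 6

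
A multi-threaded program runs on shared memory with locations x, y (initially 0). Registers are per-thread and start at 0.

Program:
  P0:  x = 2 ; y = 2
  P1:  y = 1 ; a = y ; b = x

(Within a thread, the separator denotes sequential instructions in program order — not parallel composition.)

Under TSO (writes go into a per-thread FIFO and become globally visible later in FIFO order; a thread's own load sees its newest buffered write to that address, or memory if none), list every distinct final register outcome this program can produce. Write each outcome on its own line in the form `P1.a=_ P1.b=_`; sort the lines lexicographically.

outcome vector order: (P1.a,P1.b)
|TSO outcomes| = 3

P1.a=1 P1.b=0
P1.a=1 P1.b=2
P1.a=2 P1.b=2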